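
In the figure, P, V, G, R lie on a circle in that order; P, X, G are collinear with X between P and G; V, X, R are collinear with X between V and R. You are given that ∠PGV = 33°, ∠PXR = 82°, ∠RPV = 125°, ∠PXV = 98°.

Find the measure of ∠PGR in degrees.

1. ∠PRV = 33°  [same arc PV]
2. ∠PVR = 22°  [△PVR]
3. ∠PGR = 22°  [same arc PR]

∠PGR = 22°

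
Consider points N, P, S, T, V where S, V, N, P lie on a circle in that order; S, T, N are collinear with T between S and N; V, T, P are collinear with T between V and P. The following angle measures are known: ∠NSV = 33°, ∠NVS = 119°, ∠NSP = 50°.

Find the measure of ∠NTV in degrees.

1. ∠SNV = 28°  [△SVN]
2. ∠NVP = 50°  [same arc NP]
3. ∠NTV = 102°  [△VTN]

∠NTV = 102°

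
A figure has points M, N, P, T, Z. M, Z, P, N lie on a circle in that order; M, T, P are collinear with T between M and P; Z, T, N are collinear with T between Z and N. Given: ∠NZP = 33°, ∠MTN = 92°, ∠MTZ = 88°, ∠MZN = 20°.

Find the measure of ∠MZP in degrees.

1. ∠PTZ = 92°  [vertical angles at T]
2. ∠PMZ = 72°  [△MTZ]
3. ∠MPZ = 55°  [△ZTP]
4. ∠MZP = 53°  [△MZP]

∠MZP = 53°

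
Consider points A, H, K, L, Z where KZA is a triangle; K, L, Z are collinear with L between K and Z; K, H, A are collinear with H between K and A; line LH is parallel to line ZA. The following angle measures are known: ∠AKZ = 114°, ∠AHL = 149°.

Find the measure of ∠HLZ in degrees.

∠HLZ = 145°

1. ∠HKL = 114°  [L on KZ, H on KA]
2. ∠KHL = 31°  [linear pair at H on KA]
3. ∠HLK = 35°  [△KLH]
4. ∠HLZ = 145°  [linear pair at L on KZ]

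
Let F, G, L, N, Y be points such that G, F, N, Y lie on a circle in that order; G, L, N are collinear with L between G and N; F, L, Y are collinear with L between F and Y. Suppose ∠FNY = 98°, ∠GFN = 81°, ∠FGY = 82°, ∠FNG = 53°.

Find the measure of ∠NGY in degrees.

1. ∠FGN = 46°  [△GFN]
2. ∠FYN = 46°  [same arc FN]
3. ∠NFY = 36°  [△FNY]
4. ∠NGY = 36°  [same arc NY]

∠NGY = 36°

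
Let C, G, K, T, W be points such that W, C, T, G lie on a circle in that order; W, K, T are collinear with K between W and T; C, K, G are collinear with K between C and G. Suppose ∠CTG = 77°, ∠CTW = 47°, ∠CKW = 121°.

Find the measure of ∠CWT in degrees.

∠CWT = 29°

1. ∠CWG = 103°  [cyclic WCTG, opposite ∠W+∠T]
2. ∠CGW = 47°  [same arc WC]
3. ∠GCW = 30°  [△WCG]
4. ∠CWT = 29°  [△WKC]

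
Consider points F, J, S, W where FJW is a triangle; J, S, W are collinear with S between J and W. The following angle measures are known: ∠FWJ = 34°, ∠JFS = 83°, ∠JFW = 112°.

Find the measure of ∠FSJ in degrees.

1. ∠FJW = 34°  [△FJW]
2. ∠FJS = 34°  [S on ray JW]
3. ∠FSJ = 63°  [△FJS]

∠FSJ = 63°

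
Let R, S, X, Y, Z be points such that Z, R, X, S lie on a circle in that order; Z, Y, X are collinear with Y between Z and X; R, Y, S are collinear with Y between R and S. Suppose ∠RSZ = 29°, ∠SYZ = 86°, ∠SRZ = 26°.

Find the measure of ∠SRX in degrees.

1. ∠RXZ = 29°  [same arc ZR]
2. ∠RYX = 86°  [vertical angles at Y]
3. ∠SRX = 65°  [△RYX]

∠SRX = 65°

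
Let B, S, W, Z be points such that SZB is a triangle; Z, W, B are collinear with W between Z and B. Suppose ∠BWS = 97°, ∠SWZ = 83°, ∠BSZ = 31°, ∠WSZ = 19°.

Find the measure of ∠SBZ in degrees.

∠SBZ = 71°

1. ∠SZW = 78°  [△SZW]
2. ∠BZS = 78°  [W on ray ZB]
3. ∠SBZ = 71°  [△SZB]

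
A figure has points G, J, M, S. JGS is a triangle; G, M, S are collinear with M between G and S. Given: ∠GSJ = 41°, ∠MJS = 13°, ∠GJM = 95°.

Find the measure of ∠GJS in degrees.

1. ∠JSM = 41°  [M on ray SG]
2. ∠JMS = 126°  [△JMS]
3. ∠GMJ = 54°  [linear pair at M on GS]
4. ∠JGM = 31°  [△JGM]
5. ∠JGS = 31°  [M on ray GS]
6. ∠GJS = 108°  [△JGS]

∠GJS = 108°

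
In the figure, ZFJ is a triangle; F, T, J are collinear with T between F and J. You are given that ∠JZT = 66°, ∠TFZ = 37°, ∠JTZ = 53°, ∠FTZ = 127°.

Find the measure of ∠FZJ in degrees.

1. ∠TJZ = 61°  [△ZTJ]
2. ∠JFZ = 37°  [T on ray FJ]
3. ∠FJZ = 61°  [T on ray JF]
4. ∠FZJ = 82°  [△ZFJ]

∠FZJ = 82°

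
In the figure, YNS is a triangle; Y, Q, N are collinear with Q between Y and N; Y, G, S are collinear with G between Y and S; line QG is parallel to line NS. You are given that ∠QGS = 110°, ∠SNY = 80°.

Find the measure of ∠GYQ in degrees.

1. ∠QGY = 70°  [linear pair at G on YS]
2. ∠GQY = 80°  [QG∥NS, corresponding at Q]
3. ∠GYQ = 30°  [△YQG]

∠GYQ = 30°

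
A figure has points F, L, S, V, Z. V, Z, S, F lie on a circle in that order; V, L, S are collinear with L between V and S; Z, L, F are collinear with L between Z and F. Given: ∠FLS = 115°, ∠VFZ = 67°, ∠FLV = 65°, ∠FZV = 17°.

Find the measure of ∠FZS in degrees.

∠FZS = 48°

1. ∠VSZ = 67°  [same arc VZ]
2. ∠SLZ = 65°  [vertical angles at L]
3. ∠FZS = 48°  [△ZLS]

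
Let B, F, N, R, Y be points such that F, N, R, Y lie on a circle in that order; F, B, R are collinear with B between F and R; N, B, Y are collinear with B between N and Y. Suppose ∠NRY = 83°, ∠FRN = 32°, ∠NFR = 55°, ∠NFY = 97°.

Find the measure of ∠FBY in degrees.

∠FBY = 106°

1. ∠FYN = 32°  [same arc FN]
2. ∠FNR = 93°  [△FNR]
3. ∠FNY = 51°  [△FNY]
4. ∠FYR = 87°  [cyclic FNRY, opposite ∠N+∠Y]
5. ∠FRY = 51°  [same arc FY]
6. ∠RFY = 42°  [△FRY]
7. ∠FBY = 106°  [△FBY]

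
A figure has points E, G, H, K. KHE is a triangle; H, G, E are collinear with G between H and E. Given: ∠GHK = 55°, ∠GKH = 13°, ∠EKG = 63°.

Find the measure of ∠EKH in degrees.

∠EKH = 76°

1. ∠HGK = 112°  [△KHG]
2. ∠EHK = 55°  [G on ray HE]
3. ∠EGK = 68°  [linear pair at G on HE]
4. ∠GEK = 49°  [△KGE]
5. ∠HEK = 49°  [G on ray EH]
6. ∠EKH = 76°  [△KHE]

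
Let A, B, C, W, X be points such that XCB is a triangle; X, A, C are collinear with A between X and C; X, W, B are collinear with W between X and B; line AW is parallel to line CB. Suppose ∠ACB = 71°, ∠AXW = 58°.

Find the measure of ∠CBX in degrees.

∠CBX = 51°

1. ∠BCX = 71°  [A on ray CX]
2. ∠BXC = 58°  [A on XC, W on XB]
3. ∠CBX = 51°  [△XCB]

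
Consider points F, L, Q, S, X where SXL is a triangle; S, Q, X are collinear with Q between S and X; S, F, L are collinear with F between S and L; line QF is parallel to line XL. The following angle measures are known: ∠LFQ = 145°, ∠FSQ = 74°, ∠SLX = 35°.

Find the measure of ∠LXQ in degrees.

1. ∠LSX = 74°  [Q on SX, F on SL]
2. ∠LXS = 71°  [△SXL]
3. ∠LXQ = 71°  [Q on ray XS]

∠LXQ = 71°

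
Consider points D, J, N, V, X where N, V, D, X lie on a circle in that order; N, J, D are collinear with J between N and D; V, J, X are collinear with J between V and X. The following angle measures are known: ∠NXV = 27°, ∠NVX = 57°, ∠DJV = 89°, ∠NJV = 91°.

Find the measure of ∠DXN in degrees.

∠DXN = 59°

1. ∠NDV = 27°  [same arc NV]
2. ∠DNV = 32°  [△NJV]
3. ∠DVN = 121°  [△NVD]
4. ∠DXN = 59°  [cyclic NVDX, opposite ∠V+∠X]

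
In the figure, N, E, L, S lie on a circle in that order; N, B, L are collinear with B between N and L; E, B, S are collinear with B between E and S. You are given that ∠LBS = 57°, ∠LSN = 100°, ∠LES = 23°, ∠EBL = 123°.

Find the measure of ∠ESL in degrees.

1. ∠LEN = 80°  [cyclic NELS, opposite ∠E+∠S]
2. ∠ELN = 34°  [△EBL]
3. ∠ENL = 66°  [△NEL]
4. ∠ESL = 66°  [same arc EL]

∠ESL = 66°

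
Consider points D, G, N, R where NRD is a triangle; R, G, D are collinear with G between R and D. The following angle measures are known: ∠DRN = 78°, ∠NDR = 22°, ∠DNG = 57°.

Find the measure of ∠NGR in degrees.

∠NGR = 79°

1. ∠GDN = 22°  [G on ray DR]
2. ∠DGN = 101°  [△NGD]
3. ∠NGR = 79°  [linear pair at G on RD]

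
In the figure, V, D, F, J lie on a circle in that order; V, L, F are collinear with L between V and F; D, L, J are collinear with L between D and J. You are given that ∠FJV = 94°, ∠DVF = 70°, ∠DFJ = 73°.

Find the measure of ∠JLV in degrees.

1. ∠FDV = 86°  [cyclic VDFJ, opposite ∠D+∠J]
2. ∠DJF = 70°  [same arc DF]
3. ∠DFV = 24°  [△VDF]
4. ∠FDJ = 37°  [△DFJ]
5. ∠DJV = 24°  [same arc VD]
6. ∠FVJ = 37°  [same arc FJ]
7. ∠JLV = 119°  [△VLJ]

∠JLV = 119°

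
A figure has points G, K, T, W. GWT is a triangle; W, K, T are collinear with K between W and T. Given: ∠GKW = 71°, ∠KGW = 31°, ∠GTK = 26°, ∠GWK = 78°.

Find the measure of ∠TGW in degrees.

∠TGW = 76°

1. ∠GTW = 26°  [K on ray TW]
2. ∠GWT = 78°  [K on ray WT]
3. ∠TGW = 76°  [△GWT]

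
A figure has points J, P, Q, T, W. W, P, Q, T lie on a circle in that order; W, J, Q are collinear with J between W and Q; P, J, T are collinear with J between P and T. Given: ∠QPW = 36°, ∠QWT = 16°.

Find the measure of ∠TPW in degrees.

∠TPW = 20°

1. ∠QTW = 144°  [cyclic WPQT, opposite ∠P+∠T]
2. ∠TQW = 20°  [△WQT]
3. ∠TPW = 20°  [same arc WT]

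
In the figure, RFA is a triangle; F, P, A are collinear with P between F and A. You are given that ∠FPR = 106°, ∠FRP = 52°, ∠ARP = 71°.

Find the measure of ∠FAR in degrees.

∠FAR = 35°

1. ∠APR = 74°  [linear pair at P on FA]
2. ∠PAR = 35°  [△RPA]
3. ∠FAR = 35°  [P on ray AF]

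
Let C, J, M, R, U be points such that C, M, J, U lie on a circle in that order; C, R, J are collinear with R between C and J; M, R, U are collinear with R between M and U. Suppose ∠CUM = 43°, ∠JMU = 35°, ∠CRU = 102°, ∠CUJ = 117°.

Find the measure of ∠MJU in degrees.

∠MJU = 71°

1. ∠JCU = 35°  [△CRU]
2. ∠JRU = 78°  [linear pair at R on CJ]
3. ∠CJU = 28°  [△CJU]
4. ∠JUM = 74°  [△JRU]
5. ∠MJU = 71°  [△MJU]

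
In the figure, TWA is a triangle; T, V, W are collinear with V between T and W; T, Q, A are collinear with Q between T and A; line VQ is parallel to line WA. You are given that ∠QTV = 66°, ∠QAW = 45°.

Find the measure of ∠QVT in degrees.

1. ∠ATW = 66°  [V on TW, Q on TA]
2. ∠TAW = 45°  [Q on ray AT]
3. ∠AWT = 69°  [△TWA]
4. ∠QVT = 69°  [VQ∥WA, corresponding at V]

∠QVT = 69°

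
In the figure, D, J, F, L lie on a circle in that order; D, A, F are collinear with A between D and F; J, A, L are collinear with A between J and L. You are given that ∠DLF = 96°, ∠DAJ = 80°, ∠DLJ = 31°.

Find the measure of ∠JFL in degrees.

1. ∠DJF = 84°  [cyclic DJFL, opposite ∠J+∠L]
2. ∠FAJ = 100°  [linear pair at A on DF]
3. ∠DFJ = 31°  [same arc DJ]
4. ∠FDJ = 65°  [△DJF]
5. ∠FJL = 49°  [△JAF]
6. ∠FLJ = 65°  [same arc JF]
7. ∠JFL = 66°  [△JFL]

∠JFL = 66°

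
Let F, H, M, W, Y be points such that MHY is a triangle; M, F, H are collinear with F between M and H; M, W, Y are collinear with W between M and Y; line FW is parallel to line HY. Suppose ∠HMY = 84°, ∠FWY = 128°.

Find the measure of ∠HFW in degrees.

∠HFW = 136°

1. ∠FMW = 84°  [F on MH, W on MY]
2. ∠FWM = 52°  [linear pair at W on MY]
3. ∠MFW = 44°  [△MFW]
4. ∠HFW = 136°  [linear pair at F on MH]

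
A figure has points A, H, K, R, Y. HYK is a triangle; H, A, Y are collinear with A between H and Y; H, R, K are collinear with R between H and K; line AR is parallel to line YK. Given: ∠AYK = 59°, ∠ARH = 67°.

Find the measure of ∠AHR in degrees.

∠AHR = 54°

1. ∠HYK = 59°  [A on ray YH]
2. ∠HKY = 67°  [AR∥YK, corresponding at R]
3. ∠KHY = 54°  [△HYK]
4. ∠AHR = 54°  [A on HY, R on HK]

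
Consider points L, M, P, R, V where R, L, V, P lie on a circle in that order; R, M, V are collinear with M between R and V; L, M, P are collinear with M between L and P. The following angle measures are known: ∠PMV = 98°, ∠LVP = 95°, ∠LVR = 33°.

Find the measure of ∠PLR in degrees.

∠PLR = 62°

1. ∠LRP = 85°  [cyclic RLVP, opposite ∠R+∠V]
2. ∠LPR = 33°  [same arc RL]
3. ∠PLR = 62°  [△RLP]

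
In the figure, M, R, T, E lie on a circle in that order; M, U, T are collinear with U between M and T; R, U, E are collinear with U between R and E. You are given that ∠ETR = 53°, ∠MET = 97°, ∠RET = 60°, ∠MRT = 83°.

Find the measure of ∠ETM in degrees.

1. ∠ERT = 67°  [△RTE]
2. ∠EMT = 67°  [same arc TE]
3. ∠ETM = 16°  [△MTE]

∠ETM = 16°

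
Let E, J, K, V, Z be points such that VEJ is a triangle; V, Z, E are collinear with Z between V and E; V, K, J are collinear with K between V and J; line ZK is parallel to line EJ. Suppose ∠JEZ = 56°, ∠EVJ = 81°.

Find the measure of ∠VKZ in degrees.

1. ∠JEV = 56°  [Z on ray EV]
2. ∠EJV = 43°  [△VEJ]
3. ∠VKZ = 43°  [ZK∥EJ, corresponding at K]

∠VKZ = 43°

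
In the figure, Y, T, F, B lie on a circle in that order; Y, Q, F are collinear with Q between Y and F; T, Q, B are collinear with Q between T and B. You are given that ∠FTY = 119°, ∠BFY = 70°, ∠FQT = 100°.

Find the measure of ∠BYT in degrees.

1. ∠FBY = 61°  [cyclic YTFB, opposite ∠T+∠B]
2. ∠BTY = 70°  [same arc YB]
3. ∠BYF = 49°  [△YFB]
4. ∠BQY = 100°  [vertical angles at Q]
5. ∠TBY = 31°  [△YQB]
6. ∠BYT = 79°  [△YTB]

∠BYT = 79°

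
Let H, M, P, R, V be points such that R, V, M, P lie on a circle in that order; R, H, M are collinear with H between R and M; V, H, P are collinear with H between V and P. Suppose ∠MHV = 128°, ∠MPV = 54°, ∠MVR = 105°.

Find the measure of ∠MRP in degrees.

∠MRP = 31°

1. ∠PHR = 128°  [vertical angles at H]
2. ∠MRV = 54°  [same arc VM]
3. ∠RMV = 21°  [△RVM]
4. ∠RPV = 21°  [same arc RV]
5. ∠MRP = 31°  [△RHP]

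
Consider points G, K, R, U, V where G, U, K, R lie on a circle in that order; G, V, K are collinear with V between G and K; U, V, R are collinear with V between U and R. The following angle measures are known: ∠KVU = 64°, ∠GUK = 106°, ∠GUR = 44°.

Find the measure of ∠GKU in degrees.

∠GKU = 54°

1. ∠GVU = 116°  [linear pair at V on GK]
2. ∠KGU = 20°  [△GVU]
3. ∠GKU = 54°  [△GUK]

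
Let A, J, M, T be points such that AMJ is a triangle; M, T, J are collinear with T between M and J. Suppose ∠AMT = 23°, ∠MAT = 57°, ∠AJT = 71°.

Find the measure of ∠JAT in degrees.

1. ∠ATM = 100°  [△AMT]
2. ∠ATJ = 80°  [linear pair at T on MJ]
3. ∠JAT = 29°  [△ATJ]

∠JAT = 29°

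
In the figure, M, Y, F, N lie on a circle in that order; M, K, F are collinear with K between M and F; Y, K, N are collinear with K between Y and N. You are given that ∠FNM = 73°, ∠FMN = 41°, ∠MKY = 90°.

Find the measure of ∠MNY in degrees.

1. ∠FYN = 41°  [same arc FN]
2. ∠FKY = 90°  [linear pair at K on MF]
3. ∠MFY = 49°  [△YKF]
4. ∠MNY = 49°  [same arc MY]

∠MNY = 49°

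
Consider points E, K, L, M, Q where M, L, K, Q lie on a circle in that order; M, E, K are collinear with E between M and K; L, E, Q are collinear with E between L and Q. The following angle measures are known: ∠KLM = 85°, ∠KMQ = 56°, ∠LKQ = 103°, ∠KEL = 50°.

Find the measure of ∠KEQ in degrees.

1. ∠KQM = 95°  [cyclic MLKQ, opposite ∠L+∠Q]
2. ∠KLQ = 56°  [same arc KQ]
3. ∠MKQ = 29°  [△MKQ]
4. ∠KQL = 21°  [△LKQ]
5. ∠KEQ = 130°  [△KEQ]

∠KEQ = 130°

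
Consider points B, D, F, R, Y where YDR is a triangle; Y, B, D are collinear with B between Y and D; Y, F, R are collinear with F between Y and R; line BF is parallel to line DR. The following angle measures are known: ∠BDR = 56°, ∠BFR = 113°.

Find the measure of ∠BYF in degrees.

1. ∠RDY = 56°  [B on ray DY]
2. ∠BFY = 67°  [linear pair at F on YR]
3. ∠FBY = 56°  [BF∥DR, corresponding at B]
4. ∠BYF = 57°  [△YBF]

∠BYF = 57°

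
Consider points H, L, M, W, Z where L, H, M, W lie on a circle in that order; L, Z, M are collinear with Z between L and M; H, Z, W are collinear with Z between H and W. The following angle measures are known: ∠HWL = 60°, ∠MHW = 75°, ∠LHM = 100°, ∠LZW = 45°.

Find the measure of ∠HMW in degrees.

1. ∠HML = 60°  [same arc LH]
2. ∠HLM = 20°  [△LHM]
3. ∠HWM = 20°  [same arc HM]
4. ∠HMW = 85°  [△HMW]

∠HMW = 85°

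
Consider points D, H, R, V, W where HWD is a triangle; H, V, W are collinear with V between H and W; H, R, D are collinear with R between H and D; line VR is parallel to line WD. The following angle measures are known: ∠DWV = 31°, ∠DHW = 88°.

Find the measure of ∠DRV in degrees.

1. ∠DWH = 31°  [V on ray WH]
2. ∠HDW = 61°  [△HWD]
3. ∠HRV = 61°  [VR∥WD, corresponding at R]
4. ∠DRV = 119°  [linear pair at R on HD]

∠DRV = 119°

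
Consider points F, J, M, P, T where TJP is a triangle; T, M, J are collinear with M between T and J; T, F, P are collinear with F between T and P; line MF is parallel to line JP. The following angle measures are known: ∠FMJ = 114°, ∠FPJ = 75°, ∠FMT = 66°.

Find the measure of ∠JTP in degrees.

1. ∠JPT = 75°  [F on ray PT]
2. ∠PJT = 66°  [MF∥JP, corresponding at M]
3. ∠JTP = 39°  [△TJP]

∠JTP = 39°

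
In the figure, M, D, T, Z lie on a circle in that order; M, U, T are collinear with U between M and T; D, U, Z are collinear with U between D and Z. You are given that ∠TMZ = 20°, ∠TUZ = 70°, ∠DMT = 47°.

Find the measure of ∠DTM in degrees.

1. ∠TDZ = 20°  [same arc TZ]
2. ∠DUM = 70°  [vertical angles at U]
3. ∠DUT = 110°  [linear pair at U on MT]
4. ∠DTM = 50°  [△DUT]

∠DTM = 50°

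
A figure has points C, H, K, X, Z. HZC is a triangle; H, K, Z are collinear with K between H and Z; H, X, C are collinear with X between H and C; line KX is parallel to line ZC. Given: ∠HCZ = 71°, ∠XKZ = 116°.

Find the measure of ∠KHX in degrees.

∠KHX = 45°

1. ∠HXK = 71°  [KX∥ZC, corresponding at X]
2. ∠HKX = 64°  [linear pair at K on HZ]
3. ∠KHX = 45°  [△HKX]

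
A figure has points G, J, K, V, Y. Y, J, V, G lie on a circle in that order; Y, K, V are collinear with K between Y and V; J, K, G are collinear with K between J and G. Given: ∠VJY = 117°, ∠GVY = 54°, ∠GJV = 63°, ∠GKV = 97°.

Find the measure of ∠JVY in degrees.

∠JVY = 34°

1. ∠GJY = 54°  [same arc YG]
2. ∠JKY = 97°  [vertical angles at K]
3. ∠JYV = 29°  [△YKJ]
4. ∠JVY = 34°  [△YJV]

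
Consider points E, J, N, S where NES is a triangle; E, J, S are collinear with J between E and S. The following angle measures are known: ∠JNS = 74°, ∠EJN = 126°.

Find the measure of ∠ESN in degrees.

∠ESN = 52°

1. ∠NJS = 54°  [linear pair at J on ES]
2. ∠JSN = 52°  [△NJS]
3. ∠ESN = 52°  [J on ray SE]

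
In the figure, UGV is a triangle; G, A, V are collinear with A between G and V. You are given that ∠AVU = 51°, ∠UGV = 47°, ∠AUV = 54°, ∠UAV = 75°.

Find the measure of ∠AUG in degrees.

1. ∠AGU = 47°  [A on ray GV]
2. ∠GAU = 105°  [linear pair at A on GV]
3. ∠AUG = 28°  [△UGA]

∠AUG = 28°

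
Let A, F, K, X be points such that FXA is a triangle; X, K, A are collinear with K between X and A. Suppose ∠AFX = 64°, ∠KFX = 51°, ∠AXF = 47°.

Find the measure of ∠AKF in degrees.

1. ∠FXK = 47°  [K on ray XA]
2. ∠FKX = 82°  [△FXK]
3. ∠AKF = 98°  [linear pair at K on XA]

∠AKF = 98°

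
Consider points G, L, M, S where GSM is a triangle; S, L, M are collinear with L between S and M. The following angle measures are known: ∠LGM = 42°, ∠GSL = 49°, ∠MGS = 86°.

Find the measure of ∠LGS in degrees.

∠LGS = 44°

1. ∠GSM = 49°  [L on ray SM]
2. ∠GMS = 45°  [△GSM]
3. ∠GML = 45°  [L on ray MS]
4. ∠GLM = 93°  [△GLM]
5. ∠GLS = 87°  [linear pair at L on SM]
6. ∠LGS = 44°  [△GSL]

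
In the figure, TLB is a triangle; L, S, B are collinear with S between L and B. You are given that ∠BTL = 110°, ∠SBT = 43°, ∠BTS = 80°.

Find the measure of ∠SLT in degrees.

∠SLT = 27°

1. ∠LBT = 43°  [S on ray BL]
2. ∠BLT = 27°  [△TLB]
3. ∠SLT = 27°  [S on ray LB]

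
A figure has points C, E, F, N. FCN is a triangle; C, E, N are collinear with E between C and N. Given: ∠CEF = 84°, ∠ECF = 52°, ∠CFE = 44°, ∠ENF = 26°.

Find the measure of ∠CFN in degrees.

1. ∠FCN = 52°  [E on ray CN]
2. ∠CNF = 26°  [E on ray NC]
3. ∠CFN = 102°  [△FCN]

∠CFN = 102°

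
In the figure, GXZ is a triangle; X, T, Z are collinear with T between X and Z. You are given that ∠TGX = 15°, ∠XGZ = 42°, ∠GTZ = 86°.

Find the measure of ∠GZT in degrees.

1. ∠GTX = 94°  [linear pair at T on XZ]
2. ∠GXT = 71°  [△GXT]
3. ∠GXZ = 71°  [T on ray XZ]
4. ∠GZX = 67°  [△GXZ]
5. ∠GZT = 67°  [T on ray ZX]

∠GZT = 67°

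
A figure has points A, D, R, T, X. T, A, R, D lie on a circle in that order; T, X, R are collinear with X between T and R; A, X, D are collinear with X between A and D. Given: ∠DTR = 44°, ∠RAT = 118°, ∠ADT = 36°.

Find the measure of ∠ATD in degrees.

∠ATD = 70°

1. ∠RDT = 62°  [cyclic TARD, opposite ∠A+∠D]
2. ∠DRT = 74°  [△TRD]
3. ∠DAT = 74°  [same arc TD]
4. ∠ATD = 70°  [△TAD]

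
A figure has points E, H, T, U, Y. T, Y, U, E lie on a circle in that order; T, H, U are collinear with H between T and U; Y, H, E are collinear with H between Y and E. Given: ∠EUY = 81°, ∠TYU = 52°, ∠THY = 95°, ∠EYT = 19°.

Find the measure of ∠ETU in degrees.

1. ∠TEU = 128°  [cyclic TYUE, opposite ∠Y+∠E]
2. ∠EUT = 19°  [same arc TE]
3. ∠ETU = 33°  [△TUE]

∠ETU = 33°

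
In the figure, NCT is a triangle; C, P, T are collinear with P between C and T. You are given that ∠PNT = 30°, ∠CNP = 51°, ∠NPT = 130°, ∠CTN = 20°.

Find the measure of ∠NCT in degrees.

∠NCT = 79°

1. ∠CPN = 50°  [linear pair at P on CT]
2. ∠NCP = 79°  [△NCP]
3. ∠NCT = 79°  [P on ray CT]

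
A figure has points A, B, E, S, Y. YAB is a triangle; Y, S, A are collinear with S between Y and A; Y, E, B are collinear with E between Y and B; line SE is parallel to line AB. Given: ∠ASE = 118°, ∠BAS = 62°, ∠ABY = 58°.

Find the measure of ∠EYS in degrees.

1. ∠ESY = 62°  [linear pair at S on YA]
2. ∠SEY = 58°  [SE∥AB, corresponding at E]
3. ∠EYS = 60°  [△YSE]

∠EYS = 60°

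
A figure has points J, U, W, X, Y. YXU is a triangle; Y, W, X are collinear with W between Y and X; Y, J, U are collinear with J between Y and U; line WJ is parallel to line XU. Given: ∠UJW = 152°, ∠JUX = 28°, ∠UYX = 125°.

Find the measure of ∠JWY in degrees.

1. ∠WJY = 28°  [linear pair at J on YU]
2. ∠JYW = 125°  [W on YX, J on YU]
3. ∠JWY = 27°  [△YWJ]

∠JWY = 27°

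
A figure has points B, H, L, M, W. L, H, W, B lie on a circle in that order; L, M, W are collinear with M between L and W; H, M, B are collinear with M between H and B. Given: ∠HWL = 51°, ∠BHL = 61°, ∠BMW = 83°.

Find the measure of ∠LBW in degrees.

1. ∠HBL = 51°  [same arc LH]
2. ∠BWL = 61°  [same arc LB]
3. ∠BML = 97°  [linear pair at M on LW]
4. ∠BLW = 32°  [△LMB]
5. ∠LBW = 87°  [△LWB]

∠LBW = 87°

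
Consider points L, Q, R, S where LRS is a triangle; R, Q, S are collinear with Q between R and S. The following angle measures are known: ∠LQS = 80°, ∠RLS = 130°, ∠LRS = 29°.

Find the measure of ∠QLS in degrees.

1. ∠LSR = 21°  [△LRS]
2. ∠LSQ = 21°  [Q on ray SR]
3. ∠QLS = 79°  [△LQS]

∠QLS = 79°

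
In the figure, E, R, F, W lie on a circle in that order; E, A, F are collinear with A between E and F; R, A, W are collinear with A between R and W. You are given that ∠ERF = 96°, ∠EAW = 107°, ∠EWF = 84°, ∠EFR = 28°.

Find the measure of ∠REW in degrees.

∠REW = 101°

1. ∠FER = 56°  [△ERF]
2. ∠FAR = 107°  [vertical angles at A]
3. ∠FRW = 45°  [△RAF]
4. ∠FWR = 56°  [same arc RF]
5. ∠RFW = 79°  [△RFW]
6. ∠REW = 101°  [cyclic ERFW, opposite ∠E+∠F]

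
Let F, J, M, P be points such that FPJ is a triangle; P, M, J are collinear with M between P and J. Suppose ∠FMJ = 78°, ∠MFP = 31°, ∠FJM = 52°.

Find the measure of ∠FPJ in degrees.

∠FPJ = 47°

1. ∠FMP = 102°  [linear pair at M on PJ]
2. ∠FPM = 47°  [△FPM]
3. ∠FPJ = 47°  [M on ray PJ]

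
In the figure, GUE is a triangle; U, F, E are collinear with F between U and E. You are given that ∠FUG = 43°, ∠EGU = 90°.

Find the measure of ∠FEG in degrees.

∠FEG = 47°

1. ∠EUG = 43°  [F on ray UE]
2. ∠GEU = 47°  [△GUE]
3. ∠FEG = 47°  [F on ray EU]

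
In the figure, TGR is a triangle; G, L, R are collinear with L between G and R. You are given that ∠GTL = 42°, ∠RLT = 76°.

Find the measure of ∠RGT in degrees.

∠RGT = 34°

1. ∠GLT = 104°  [linear pair at L on GR]
2. ∠LGT = 34°  [△TGL]
3. ∠RGT = 34°  [L on ray GR]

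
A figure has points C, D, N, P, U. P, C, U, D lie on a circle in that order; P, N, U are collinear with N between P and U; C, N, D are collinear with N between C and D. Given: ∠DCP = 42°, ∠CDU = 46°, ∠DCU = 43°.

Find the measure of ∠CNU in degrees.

∠CNU = 88°

1. ∠CPU = 46°  [same arc CU]
2. ∠CNP = 92°  [△PNC]
3. ∠CNU = 88°  [linear pair at N on PU]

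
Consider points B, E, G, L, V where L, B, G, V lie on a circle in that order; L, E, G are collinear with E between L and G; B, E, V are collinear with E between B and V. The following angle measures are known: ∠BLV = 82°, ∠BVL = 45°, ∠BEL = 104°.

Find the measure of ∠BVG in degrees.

1. ∠LBV = 53°  [△LBV]
2. ∠GEV = 104°  [vertical angles at E]
3. ∠LGV = 53°  [same arc LV]
4. ∠BVG = 23°  [△GEV]

∠BVG = 23°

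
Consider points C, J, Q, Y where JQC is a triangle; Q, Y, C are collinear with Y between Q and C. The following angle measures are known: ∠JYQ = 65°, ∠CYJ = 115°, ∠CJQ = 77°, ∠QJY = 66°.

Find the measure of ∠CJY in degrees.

1. ∠JQY = 49°  [△JQY]
2. ∠CQJ = 49°  [Y on ray QC]
3. ∠JCQ = 54°  [△JQC]
4. ∠JCY = 54°  [Y on ray CQ]
5. ∠CJY = 11°  [△JYC]

∠CJY = 11°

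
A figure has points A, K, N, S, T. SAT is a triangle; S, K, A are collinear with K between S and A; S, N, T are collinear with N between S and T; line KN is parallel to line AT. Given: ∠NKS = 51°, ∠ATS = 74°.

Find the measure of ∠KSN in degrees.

∠KSN = 55°

1. ∠SAT = 51°  [KN∥AT, corresponding at K]
2. ∠AST = 55°  [△SAT]
3. ∠KSN = 55°  [K on SA, N on ST]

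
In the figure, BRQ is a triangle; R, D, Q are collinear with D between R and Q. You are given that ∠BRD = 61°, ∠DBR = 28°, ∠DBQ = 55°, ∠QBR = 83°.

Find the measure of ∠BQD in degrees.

1. ∠BRQ = 61°  [D on ray RQ]
2. ∠BQR = 36°  [△BRQ]
3. ∠BQD = 36°  [D on ray QR]

∠BQD = 36°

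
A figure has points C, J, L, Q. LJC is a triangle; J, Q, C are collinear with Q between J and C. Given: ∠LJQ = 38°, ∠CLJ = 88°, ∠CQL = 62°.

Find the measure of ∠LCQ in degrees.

∠LCQ = 54°

1. ∠CJL = 38°  [Q on ray JC]
2. ∠JCL = 54°  [△LJC]
3. ∠LCQ = 54°  [Q on ray CJ]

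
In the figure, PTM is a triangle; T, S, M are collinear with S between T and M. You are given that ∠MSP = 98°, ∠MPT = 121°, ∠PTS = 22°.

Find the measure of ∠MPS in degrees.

1. ∠MTP = 22°  [S on ray TM]
2. ∠PMT = 37°  [△PTM]
3. ∠PMS = 37°  [S on ray MT]
4. ∠MPS = 45°  [△PSM]

∠MPS = 45°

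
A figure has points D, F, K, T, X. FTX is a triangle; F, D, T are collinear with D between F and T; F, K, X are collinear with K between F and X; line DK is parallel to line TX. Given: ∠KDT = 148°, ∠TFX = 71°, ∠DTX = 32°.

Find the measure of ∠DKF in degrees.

∠DKF = 77°

1. ∠FDK = 32°  [linear pair at D on FT]
2. ∠DFK = 71°  [D on FT, K on FX]
3. ∠DKF = 77°  [△FDK]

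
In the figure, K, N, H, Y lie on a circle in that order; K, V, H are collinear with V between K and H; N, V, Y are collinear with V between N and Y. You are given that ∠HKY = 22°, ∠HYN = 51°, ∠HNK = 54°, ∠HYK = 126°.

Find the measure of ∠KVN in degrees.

∠KVN = 97°

1. ∠KHY = 32°  [△KHY]
2. ∠HKN = 51°  [same arc NH]
3. ∠KNY = 32°  [same arc KY]
4. ∠KVN = 97°  [△KVN]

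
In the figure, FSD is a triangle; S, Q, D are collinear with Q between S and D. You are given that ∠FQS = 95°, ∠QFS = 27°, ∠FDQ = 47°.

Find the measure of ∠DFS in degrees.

1. ∠FSQ = 58°  [△FSQ]
2. ∠FDS = 47°  [Q on ray DS]
3. ∠DSF = 58°  [Q on ray SD]
4. ∠DFS = 75°  [△FSD]

∠DFS = 75°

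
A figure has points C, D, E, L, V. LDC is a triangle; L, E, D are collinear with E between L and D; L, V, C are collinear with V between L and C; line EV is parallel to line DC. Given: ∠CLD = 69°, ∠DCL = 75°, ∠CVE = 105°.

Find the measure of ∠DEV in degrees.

1. ∠CDL = 36°  [△LDC]
2. ∠LEV = 36°  [EV∥DC, corresponding at E]
3. ∠DEV = 144°  [linear pair at E on LD]

∠DEV = 144°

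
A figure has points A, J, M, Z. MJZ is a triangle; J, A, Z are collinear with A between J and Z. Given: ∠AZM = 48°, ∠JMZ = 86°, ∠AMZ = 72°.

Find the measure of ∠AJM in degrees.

∠AJM = 46°

1. ∠JZM = 48°  [A on ray ZJ]
2. ∠MJZ = 46°  [△MJZ]
3. ∠AJM = 46°  [A on ray JZ]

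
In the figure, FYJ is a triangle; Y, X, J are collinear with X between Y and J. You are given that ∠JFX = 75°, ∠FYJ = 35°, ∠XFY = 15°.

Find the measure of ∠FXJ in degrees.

∠FXJ = 50°

1. ∠FYX = 35°  [X on ray YJ]
2. ∠FXY = 130°  [△FYX]
3. ∠FXJ = 50°  [linear pair at X on YJ]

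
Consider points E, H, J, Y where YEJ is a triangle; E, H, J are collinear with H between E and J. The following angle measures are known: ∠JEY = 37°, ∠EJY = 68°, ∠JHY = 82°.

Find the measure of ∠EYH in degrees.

1. ∠HEY = 37°  [H on ray EJ]
2. ∠EHY = 98°  [linear pair at H on EJ]
3. ∠EYH = 45°  [△YEH]

∠EYH = 45°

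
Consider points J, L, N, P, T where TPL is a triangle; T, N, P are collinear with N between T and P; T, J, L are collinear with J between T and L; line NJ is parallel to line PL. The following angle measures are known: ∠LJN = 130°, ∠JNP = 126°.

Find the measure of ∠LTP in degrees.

∠LTP = 76°

1. ∠NJT = 50°  [linear pair at J on TL]
2. ∠JNT = 54°  [linear pair at N on TP]
3. ∠JTN = 76°  [△TNJ]
4. ∠LTP = 76°  [N on TP, J on TL]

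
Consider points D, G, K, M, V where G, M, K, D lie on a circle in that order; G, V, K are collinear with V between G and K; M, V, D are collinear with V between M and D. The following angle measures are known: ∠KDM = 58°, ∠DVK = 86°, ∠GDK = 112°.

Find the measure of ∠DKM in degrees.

∠DKM = 90°

1. ∠DKG = 36°  [△KVD]
2. ∠DGK = 32°  [△GKD]
3. ∠DMK = 32°  [same arc KD]
4. ∠DKM = 90°  [△MKD]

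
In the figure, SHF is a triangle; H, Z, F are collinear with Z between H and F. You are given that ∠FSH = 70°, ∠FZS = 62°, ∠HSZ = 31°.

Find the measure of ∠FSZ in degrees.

∠FSZ = 39°

1. ∠HZS = 118°  [linear pair at Z on HF]
2. ∠SHZ = 31°  [△SHZ]
3. ∠FHS = 31°  [Z on ray HF]
4. ∠HFS = 79°  [△SHF]
5. ∠SFZ = 79°  [Z on ray FH]
6. ∠FSZ = 39°  [△SZF]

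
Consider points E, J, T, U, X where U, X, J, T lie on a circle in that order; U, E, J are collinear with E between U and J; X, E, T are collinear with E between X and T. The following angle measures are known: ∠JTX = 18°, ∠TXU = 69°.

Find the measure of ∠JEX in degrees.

∠JEX = 87°

1. ∠JUX = 18°  [same arc XJ]
2. ∠UEX = 93°  [△UEX]
3. ∠JEX = 87°  [linear pair at E on UJ]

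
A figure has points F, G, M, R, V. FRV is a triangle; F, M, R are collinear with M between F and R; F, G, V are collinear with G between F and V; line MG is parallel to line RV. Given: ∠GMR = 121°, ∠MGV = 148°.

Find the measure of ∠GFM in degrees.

1. ∠FMG = 59°  [linear pair at M on FR]
2. ∠FGM = 32°  [linear pair at G on FV]
3. ∠GFM = 89°  [△FMG]

∠GFM = 89°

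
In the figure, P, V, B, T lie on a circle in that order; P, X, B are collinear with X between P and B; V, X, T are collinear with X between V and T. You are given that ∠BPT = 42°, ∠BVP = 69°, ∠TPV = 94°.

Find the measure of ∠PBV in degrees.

1. ∠BVT = 42°  [same arc BT]
2. ∠TBV = 86°  [cyclic PVBT, opposite ∠P+∠B]
3. ∠BTV = 52°  [△VBT]
4. ∠BPV = 52°  [same arc VB]
5. ∠PBV = 59°  [△PVB]

∠PBV = 59°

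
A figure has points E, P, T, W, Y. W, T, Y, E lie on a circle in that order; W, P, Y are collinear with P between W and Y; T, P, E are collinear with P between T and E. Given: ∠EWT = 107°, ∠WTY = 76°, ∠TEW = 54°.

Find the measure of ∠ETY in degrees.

∠ETY = 57°

1. ∠ETW = 19°  [△WTE]
2. ∠WEY = 104°  [cyclic WTYE, opposite ∠T+∠E]
3. ∠EYW = 19°  [same arc WE]
4. ∠EWY = 57°  [△WYE]
5. ∠ETY = 57°  [same arc YE]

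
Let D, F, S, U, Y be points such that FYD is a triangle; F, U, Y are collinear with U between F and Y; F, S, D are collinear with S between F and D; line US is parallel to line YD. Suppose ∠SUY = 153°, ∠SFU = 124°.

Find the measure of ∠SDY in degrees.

1. ∠FUS = 27°  [linear pair at U on FY]
2. ∠FSU = 29°  [△FUS]
3. ∠DSU = 151°  [linear pair at S on FD]
4. ∠SDY = 29°  [US∥YD, co-interior at D–S]

∠SDY = 29°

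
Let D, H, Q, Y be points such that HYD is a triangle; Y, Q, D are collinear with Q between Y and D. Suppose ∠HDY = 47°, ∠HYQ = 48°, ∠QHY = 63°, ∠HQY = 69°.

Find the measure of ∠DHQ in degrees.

∠DHQ = 22°

1. ∠HDQ = 47°  [Q on ray DY]
2. ∠DQH = 111°  [linear pair at Q on YD]
3. ∠DHQ = 22°  [△HQD]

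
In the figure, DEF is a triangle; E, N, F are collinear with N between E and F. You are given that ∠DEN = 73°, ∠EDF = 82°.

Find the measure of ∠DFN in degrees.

1. ∠DEF = 73°  [N on ray EF]
2. ∠DFE = 25°  [△DEF]
3. ∠DFN = 25°  [N on ray FE]

∠DFN = 25°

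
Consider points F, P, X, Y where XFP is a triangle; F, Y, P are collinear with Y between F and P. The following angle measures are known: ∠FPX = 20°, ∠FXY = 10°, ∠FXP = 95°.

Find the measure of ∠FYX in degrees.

∠FYX = 105°

1. ∠PFX = 65°  [△XFP]
2. ∠XFY = 65°  [Y on ray FP]
3. ∠FYX = 105°  [△XFY]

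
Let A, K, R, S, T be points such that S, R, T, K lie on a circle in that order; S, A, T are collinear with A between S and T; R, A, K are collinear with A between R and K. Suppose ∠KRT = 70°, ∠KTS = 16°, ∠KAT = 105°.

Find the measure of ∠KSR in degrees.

∠KSR = 129°

1. ∠KST = 70°  [same arc TK]
2. ∠KRS = 16°  [same arc SK]
3. ∠KAS = 75°  [linear pair at A on ST]
4. ∠RKS = 35°  [△SAK]
5. ∠KSR = 129°  [△SRK]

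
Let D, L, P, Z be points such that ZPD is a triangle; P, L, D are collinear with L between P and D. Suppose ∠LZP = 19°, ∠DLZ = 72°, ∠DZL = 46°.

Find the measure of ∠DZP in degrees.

1. ∠LDZ = 62°  [△ZLD]
2. ∠PLZ = 108°  [linear pair at L on PD]
3. ∠PDZ = 62°  [L on ray DP]
4. ∠LPZ = 53°  [△ZPL]
5. ∠DPZ = 53°  [L on ray PD]
6. ∠DZP = 65°  [△ZPD]

∠DZP = 65°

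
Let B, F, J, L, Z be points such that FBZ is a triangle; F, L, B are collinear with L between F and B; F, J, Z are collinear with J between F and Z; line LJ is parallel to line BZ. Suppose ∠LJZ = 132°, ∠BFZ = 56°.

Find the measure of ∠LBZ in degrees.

∠LBZ = 76°

1. ∠FJL = 48°  [linear pair at J on FZ]
2. ∠JFL = 56°  [L on FB, J on FZ]
3. ∠FLJ = 76°  [△FLJ]
4. ∠BLJ = 104°  [linear pair at L on FB]
5. ∠LBZ = 76°  [LJ∥BZ, co-interior at B–L]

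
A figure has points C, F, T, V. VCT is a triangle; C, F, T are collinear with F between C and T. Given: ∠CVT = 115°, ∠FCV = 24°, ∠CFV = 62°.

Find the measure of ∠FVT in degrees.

1. ∠TCV = 24°  [F on ray CT]
2. ∠TFV = 118°  [linear pair at F on CT]
3. ∠CTV = 41°  [△VCT]
4. ∠FTV = 41°  [F on ray TC]
5. ∠FVT = 21°  [△VFT]

∠FVT = 21°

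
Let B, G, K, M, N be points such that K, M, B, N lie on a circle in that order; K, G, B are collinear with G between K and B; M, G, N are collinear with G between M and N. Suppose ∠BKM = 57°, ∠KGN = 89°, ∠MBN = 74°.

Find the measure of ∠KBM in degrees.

1. ∠BNM = 57°  [same arc MB]
2. ∠BGM = 89°  [vertical angles at G]
3. ∠BMN = 49°  [△MBN]
4. ∠KBM = 42°  [△MGB]

∠KBM = 42°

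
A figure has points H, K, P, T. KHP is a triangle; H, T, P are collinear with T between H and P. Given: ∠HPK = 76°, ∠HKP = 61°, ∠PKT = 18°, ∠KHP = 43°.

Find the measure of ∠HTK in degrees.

1. ∠KPT = 76°  [T on ray PH]
2. ∠KTP = 86°  [△KTP]
3. ∠HTK = 94°  [linear pair at T on HP]

∠HTK = 94°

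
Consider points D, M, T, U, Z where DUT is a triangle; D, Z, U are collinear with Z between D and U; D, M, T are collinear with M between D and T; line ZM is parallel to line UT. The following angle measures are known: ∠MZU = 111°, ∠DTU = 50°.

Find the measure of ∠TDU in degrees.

1. ∠DZM = 69°  [linear pair at Z on DU]
2. ∠DMZ = 50°  [ZM∥UT, corresponding at M]
3. ∠MDZ = 61°  [△DZM]
4. ∠TDU = 61°  [Z on DU, M on DT]

∠TDU = 61°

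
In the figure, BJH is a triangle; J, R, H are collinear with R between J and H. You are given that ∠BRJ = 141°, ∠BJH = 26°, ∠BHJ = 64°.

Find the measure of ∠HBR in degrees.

∠HBR = 77°

1. ∠BRH = 39°  [linear pair at R on JH]
2. ∠BHR = 64°  [R on ray HJ]
3. ∠HBR = 77°  [△BRH]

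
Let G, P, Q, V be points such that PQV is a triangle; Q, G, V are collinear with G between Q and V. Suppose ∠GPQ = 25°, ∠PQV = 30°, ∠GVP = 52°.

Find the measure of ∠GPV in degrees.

1. ∠GQP = 30°  [G on ray QV]
2. ∠PGQ = 125°  [△PQG]
3. ∠PGV = 55°  [linear pair at G on QV]
4. ∠GPV = 73°  [△PGV]

∠GPV = 73°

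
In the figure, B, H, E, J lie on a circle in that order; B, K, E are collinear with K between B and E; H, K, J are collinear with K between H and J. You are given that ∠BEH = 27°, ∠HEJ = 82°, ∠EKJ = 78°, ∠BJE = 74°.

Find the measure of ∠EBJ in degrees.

∠EBJ = 51°

1. ∠BJH = 27°  [same arc BH]
2. ∠BKJ = 102°  [linear pair at K on BE]
3. ∠EBJ = 51°  [△BKJ]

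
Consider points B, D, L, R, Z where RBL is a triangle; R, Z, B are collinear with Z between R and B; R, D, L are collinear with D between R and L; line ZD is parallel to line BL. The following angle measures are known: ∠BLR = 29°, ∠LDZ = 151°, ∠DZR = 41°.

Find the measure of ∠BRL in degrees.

∠BRL = 110°

1. ∠RDZ = 29°  [ZD∥BL, corresponding at D]
2. ∠DRZ = 110°  [△RZD]
3. ∠BRL = 110°  [Z on RB, D on RL]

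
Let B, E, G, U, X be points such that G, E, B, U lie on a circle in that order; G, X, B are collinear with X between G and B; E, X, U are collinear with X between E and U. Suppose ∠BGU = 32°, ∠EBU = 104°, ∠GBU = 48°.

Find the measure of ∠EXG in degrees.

∠EXG = 88°

1. ∠BEU = 32°  [same arc BU]
2. ∠BUE = 44°  [△EBU]
3. ∠GEU = 48°  [same arc GU]
4. ∠BGE = 44°  [same arc EB]
5. ∠EXG = 88°  [△GXE]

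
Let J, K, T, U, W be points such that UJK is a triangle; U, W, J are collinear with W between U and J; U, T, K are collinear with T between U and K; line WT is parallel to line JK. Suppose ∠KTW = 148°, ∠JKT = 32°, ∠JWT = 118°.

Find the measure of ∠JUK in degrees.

∠JUK = 86°

1. ∠UTW = 32°  [linear pair at T on UK]
2. ∠TWU = 62°  [linear pair at W on UJ]
3. ∠TUW = 86°  [△UWT]
4. ∠JUK = 86°  [W on UJ, T on UK]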